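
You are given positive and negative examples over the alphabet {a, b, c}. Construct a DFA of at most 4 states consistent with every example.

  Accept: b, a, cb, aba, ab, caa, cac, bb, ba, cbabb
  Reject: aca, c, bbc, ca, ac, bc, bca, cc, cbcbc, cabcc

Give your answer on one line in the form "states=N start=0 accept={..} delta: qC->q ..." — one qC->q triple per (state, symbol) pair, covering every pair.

State merging on the prefix tree: take the shortest (then alphabetical) example prefix whose next move is undefined and point that move at state 0, else 1, else 2, ...; a target is out if some Accept/Reject pair would then sit in one state with the same input left (inseparable). If every existing state is out, open a new one.
a: 0a undefined. 0a->0: ok.
b: 0b undefined. 0b->0: ok.
c: 0c undefined. 0c->0: no, b/aca meet in 0. Open state 1: 0c->1.
ca: 1a undefined. 1a->0: no, b/aca meet in 0. 1a->1: no, caa/aca meet in 1. Open state 2: 1a->2.
cb: 1b undefined. 1b->0: ok.
cc: 1c undefined. 1c->0: no, b/cc meet in 0. 1c->1: ok.
caa: 2a undefined. 2a->0: ok.
cab: 2b undefined. 2b->0: ok.
cac: 2c undefined. 2c->0: ok.
All examples now run through 3 states with every (state, symbol) defined. Accept strings end in {0}, Reject strings end in {1,2}; accept={0}.

states=3 start=0 accept={0} delta: 0a->0 0b->0 0c->1 1a->2 1b->0 1c->1 2a->0 2b->0 2c->0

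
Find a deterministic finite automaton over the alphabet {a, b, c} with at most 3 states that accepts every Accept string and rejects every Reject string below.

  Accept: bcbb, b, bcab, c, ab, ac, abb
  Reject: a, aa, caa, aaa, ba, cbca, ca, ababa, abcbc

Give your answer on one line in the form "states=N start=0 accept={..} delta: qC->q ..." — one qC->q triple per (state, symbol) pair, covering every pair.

states=2 start=0 accept={1} delta: 0a->0 0b->1 0c->1 1a->0 1b->1 1c->0

Grow the machine one transition at a time. Run the examples from 0; the earliest place one falls off (shortest prefix, ties alphabetical) gets sent to the lowest-numbered state that keeps every Accept/Reject pair distinguishable — a pair clashes when both reach the same state with identical unread suffix — and to a fresh state only if none does.
a: 0a undefined. 0a->0: ok.
b: 0b undefined. 0b->0: no, b/a meet in 0. Open state 1: 0b->1.
c: 0c undefined. 0c->0: no, c/a meet in 0. 0c->1: ok.
ba: 1a undefined. 1a->0: ok.
bc: 1c undefined. 1c->0: ok.
cb: 1b undefined. 1b->0: no, bcbb/a meet in 0. 1b->1: ok.
All examples now run through 2 states with every (state, symbol) defined. Accept strings end in {1}, Reject strings end in {0}; accept={1}.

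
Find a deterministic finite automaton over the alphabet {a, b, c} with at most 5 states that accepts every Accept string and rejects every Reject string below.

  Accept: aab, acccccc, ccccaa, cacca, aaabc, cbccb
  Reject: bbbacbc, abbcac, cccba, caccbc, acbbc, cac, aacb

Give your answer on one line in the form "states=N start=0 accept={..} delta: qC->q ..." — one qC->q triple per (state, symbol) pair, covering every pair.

states=5 start=0 accept={0,1} delta: 0a->0 0b->0 0c->1 1a->1 1b->2 1c->2 2a->2 2b->1 2c->3 3a->0 3b->2 3c->4 4a->0 4b->0 4c->0

Fold the examples into a partial DFA from state 0: repeatedly fix the first undefined (state, symbol) met by the shortest-then-alphabetical prefix, trying targets in increasing order and rejecting any under which an Accept and a Reject string meet in one state with the same remainder; add a state when all current targets are rejected. Accepting states are where Accept strings end.
a: 0a undefined. 0a->0: ok.
b: 0b undefined. 0b->0: ok.
c: 0c undefined. 0c->0: no, aab/bbbacbc meet in 0. Open state 1: 0c->1.
ca: 1a undefined. 1a->0: no, aaabc/abbcac meet in 1. 1a->1: ok.
cb: 1b undefined. 1b->0: no, aab/aacb meet in 0. 1b->1: no, aaabc/aacb meet in 1. Open state 2: 1b->2.
cc: 1c undefined. 1c->0: no, aab/abbcac meet in 0. 1c->1: no, acccccc/abbcac meet in 1. 1c->2: ok.
cbc: 2c undefined. 2c->0: no, aab/bbbacbc meet in 0. 2c->1: no, acccccc/abbcac meet in 2. 2c->2: no, acccccc/bbbacbc meet in 2. Open state 3: 2c->3.
acbb: 2b undefined. 2b->0: no, aaabc/acbbc meet in 1. 2b->1: ok.
cbcc: 3c undefined. 3c->0: no, acccccc/abbcac meet in 2. 3c->1: no, acccccc/bbbacbc meet in 3. 3c->2: no, acccccc/abbcac meet in 2. 3c->3: no, acccccc/bbbacbc meet in 3. Open state 4: 3c->4.
cccb: 3b undefined. 3b->0: no, aab/cccba meet in 0. 3b->1: no, aaabc/cccba meet in 1. 3b->2: ok.
cacca: 3a undefined. 3a->0: ok.
cbccb: 4b undefined. 4b->0: ok.
cccba: 2a undefined. 2a->0: no, aab/cccba meet in 0. 2a->1: no, aaabc/cccba meet in 1. 2a->2: ok.
cccca: 4a undefined. 4a->0: ok.
accccc: 4c undefined. 4c->0: ok.
All examples now run through 5 states with every (state, symbol) defined. Accept strings end in {0,1}, Reject strings end in {2,3}; accept={0,1}.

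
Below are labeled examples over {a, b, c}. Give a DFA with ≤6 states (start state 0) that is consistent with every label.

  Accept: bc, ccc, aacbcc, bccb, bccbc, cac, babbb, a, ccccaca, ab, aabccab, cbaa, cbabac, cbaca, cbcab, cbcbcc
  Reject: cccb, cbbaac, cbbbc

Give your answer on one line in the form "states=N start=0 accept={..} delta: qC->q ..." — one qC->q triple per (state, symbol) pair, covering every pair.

states=4 start=0 accept={0,1} delta: 0a->0 0b->0 0c->1 1a->0 1b->2 1c->0 2a->0 2b->3 2c->0 3a->3 3b->3 3c->2

State merging on the prefix tree: take the shortest (then alphabetical) example prefix whose next move is undefined and point that move at state 0, else 1, else 2, ...; a target is out if some Accept/Reject pair would then sit in one state with the same input left (inseparable). If every existing state is out, open a new one.
a: 0a undefined. 0a->0: ok.
b: 0b undefined. 0b->0: ok.
c: 0c undefined. 0c->0: no, bc/cccb meet in 0. Open state 1: 0c->1.
ca: 1a undefined. 1a->0: ok.
cb: 1b undefined. 1b->0: no, bc/cbbaac meet in 1. 1b->1: no, bc/cbbaac meet in 1. Open state 2: 1b->2.
cc: 1c undefined. 1c->0: ok.
cba: 2a undefined. 2a->0: ok.
cbb: 2b undefined. 2b->0: no, bc/cbbaac meet in 1. 2b->1: no, bc/cbbaac meet in 1. 2b->2: no, bc/cbbaac meet in 1. Open state 3: 2b->3.
cbc: 2c undefined. 2c->0: ok.
cbba: 3a undefined. 3a->0: no, bc/cbbaac meet in 1. 3a->1: no, bc/cbbaac meet in 1. 3a->2: no, bc/cbbaac meet in 1. 3a->3: ok.
cbbb: 3b undefined. 3b->0: no, bc/cbbbc meet in 1. 3b->1: no, bccb/cbbbc meet in 0. 3b->2: no, bccb/cbbbc meet in 0. 3b->3: ok.
cbbbc: 3c undefined. 3c->0: no, bccb/cbbaac meet in 0. 3c->1: no, bc/cbbaac meet in 1. 3c->2: ok.
All examples now run through 4 states with every (state, symbol) defined. Accept strings end in {0,1}, Reject strings end in {2}; accept={0,1}.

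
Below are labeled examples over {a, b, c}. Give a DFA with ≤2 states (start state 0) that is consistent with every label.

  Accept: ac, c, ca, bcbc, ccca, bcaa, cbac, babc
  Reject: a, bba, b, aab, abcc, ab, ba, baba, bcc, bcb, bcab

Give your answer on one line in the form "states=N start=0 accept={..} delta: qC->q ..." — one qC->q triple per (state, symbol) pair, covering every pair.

Grow the machine one transition at a time. Run the examples from 0; the earliest place one falls off (shortest prefix, ties alphabetical) gets sent to the lowest-numbered state that keeps every Accept/Reject pair distinguishable — a pair clashes when both reach the same state with identical unread suffix — and to a fresh state only if none does.
a: 0a undefined. 0a->0: ok.
b: 0b undefined. 0b->0: ok.
c: 0c undefined. 0c->0: no, ac/a meet in 0. Open state 1: 0c->1.
ca: 1a undefined. 1a->0: no, ca/a meet in 0. 1a->1: ok.
cb: 1b undefined. 1b->0: ok.
cc: 1c undefined. 1c->0: ok.
All examples now run through 2 states with every (state, symbol) defined. Accept strings end in {1}, Reject strings end in {0}; accept={1}.

states=2 start=0 accept={1} delta: 0a->0 0b->0 0c->1 1a->1 1b->0 1c->0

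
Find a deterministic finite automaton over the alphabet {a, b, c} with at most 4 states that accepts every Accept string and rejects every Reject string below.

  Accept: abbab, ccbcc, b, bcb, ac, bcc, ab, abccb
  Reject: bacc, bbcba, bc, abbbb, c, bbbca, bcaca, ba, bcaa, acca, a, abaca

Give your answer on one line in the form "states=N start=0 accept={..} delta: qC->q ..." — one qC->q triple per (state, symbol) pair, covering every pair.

Grow the machine one transition at a time. Run the examples from 0; the earliest place one falls off (shortest prefix, ties alphabetical) gets sent to the lowest-numbered state that keeps every Accept/Reject pair distinguishable — a pair clashes when both reach the same state with identical unread suffix — and to a fresh state only if none does.
a: 0a undefined. 0a->0: no, ac/c meet in 0 with "c" left. Open state 1: 0a->1.
b: 0b undefined. 0b->0: ok.
c: 0c undefined. 0c->0: no, ccbcc/bc meet in 0. 0c->1: ok.
ab: 1b undefined. 1b->0: no, abbab/abbbb meet in 0. 1b->1: no, bcb/bc meet in 1. Open state 2: 1b->2.
ac: 1c undefined. 1c->0: ok.
aba: 2a undefined. 2a->0: no, ccbcc/bbcba meet in 0. 2a->1: ok.
abb: 2b undefined. 2b->0: no, ccbcc/abbbb meet in 0. 2b->1: ok.
abc: 2c undefined. 2c->0: ok.
bca: 1a undefined. 1a->0: no, abbab/bbbca meet in 0. 1a->1: ok.
All examples now run through 3 states with every (state, symbol) defined. Accept strings end in {0,2}, Reject strings end in {1}; accept={0,2}.

states=3 start=0 accept={0,2} delta: 0a->1 0b->0 0c->1 1a->1 1b->2 1c->0 2a->1 2b->1 2c->0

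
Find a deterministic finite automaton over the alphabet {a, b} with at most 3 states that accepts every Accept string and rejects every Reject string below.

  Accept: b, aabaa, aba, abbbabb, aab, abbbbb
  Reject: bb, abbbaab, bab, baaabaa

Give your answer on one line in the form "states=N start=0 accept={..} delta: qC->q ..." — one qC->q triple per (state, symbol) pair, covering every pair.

states=2 start=0 accept={1} delta: 0a->0 0b->1 1a->1 1b->0

State merging on the prefix tree: take the shortest (then alphabetical) example prefix whose next move is undefined and point that move at state 0, else 1, else 2, ...; a target is out if some Accept/Reject pair would then sit in one state with the same input left (inseparable). If every existing state is out, open a new one.
a: 0a undefined. 0a->0: ok.
b: 0b undefined. 0b->0: no, b/bb meet in 0. Open state 1: 0b->1.
ba: 1a undefined. 1a->0: no, b/bab meet in 1. 1a->1: ok.
bb: 1b undefined. 1b->0: ok.
All examples now run through 2 states with every (state, symbol) defined. Accept strings end in {1}, Reject strings end in {0}; accept={1}.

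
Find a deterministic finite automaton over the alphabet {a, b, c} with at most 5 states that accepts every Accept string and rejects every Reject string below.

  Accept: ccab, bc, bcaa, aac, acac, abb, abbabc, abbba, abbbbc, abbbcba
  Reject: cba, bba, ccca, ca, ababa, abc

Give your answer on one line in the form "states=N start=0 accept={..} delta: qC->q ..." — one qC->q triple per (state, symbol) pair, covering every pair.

Fold the examples into a partial DFA from state 0: repeatedly fix the first undefined (state, symbol) met by the shortest-then-alphabetical prefix, trying targets in increasing order and rejecting any under which an Accept and a Reject string meet in one state with the same remainder; add a state when all current targets are rejected. Accepting states are where Accept strings end.
a: 0a undefined. 0a->0: no, bc/abc meet in 0 with "bc" left. Open state 1: 0a->1.
b: 0b undefined. 0b->0: ok.
c: 0c undefined. 0c->0: ok.
aa: 1a undefined. 1a->0: ok.
ab: 1b undefined. 1b->0: no, ccab/abc meet in 0. 1b->1: no, ccab/cba meet in 1. Open state 2: 1b->2.
ac: 1c undefined. 1c->0: ok.
aba: 2a undefined. 2a->0: ok.
abb: 2b undefined. 2b->0: no, abbabc/abc meet in 2 with "c" left. 2b->1: no, abb/cba meet in 1. 2b->2: no, abbbbc/abc meet in 2 with "c" left. Open state 3: 2b->3.
abc: 2c undefined. 2c->0: no, bc/abc meet in 0. 2c->1: ok.
abba: 3a undefined. 3a->0: ok.
abbb: 3b undefined. 3b->0: no, abbba/cba meet in 1. 3b->1: no, abbbbc/cba meet in 1. 3b->2: ok.
abbbbc: 3c undefined. 3c->0: ok.
All examples now run through 4 states with every (state, symbol) defined. Accept strings end in {0,2,3}, Reject strings end in {1}; accept={0,2,3}.

states=4 start=0 accept={0,2,3} delta: 0a->1 0b->0 0c->0 1a->0 1b->2 1c->0 2a->0 2b->3 2c->1 3a->0 3b->2 3c->0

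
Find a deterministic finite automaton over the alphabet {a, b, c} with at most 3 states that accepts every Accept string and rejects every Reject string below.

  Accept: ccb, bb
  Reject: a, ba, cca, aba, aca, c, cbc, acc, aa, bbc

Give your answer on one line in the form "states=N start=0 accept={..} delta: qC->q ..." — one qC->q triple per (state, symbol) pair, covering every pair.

states=2 start=0 accept={1} delta: 0a->0 0b->1 0c->0 1a->0 1b->1 1c->0

Grow the machine one transition at a time. Run the examples from 0; the earliest place one falls off (shortest prefix, ties alphabetical) gets sent to the lowest-numbered state that keeps every Accept/Reject pair distinguishable — a pair clashes when both reach the same state with identical unread suffix — and to a fresh state only if none does.
a: 0a undefined. 0a->0: ok.
b: 0b undefined. 0b->0: no, bb/a meet in 0. Open state 1: 0b->1.
c: 0c undefined. 0c->0: ok.
ba: 1a undefined. 1a->0: ok.
bb: 1b undefined. 1b->0: no, bb/a meet in 0. 1b->1: ok.
bbc: 1c undefined. 1c->0: ok.
All examples now run through 2 states with every (state, symbol) defined. Accept strings end in {1}, Reject strings end in {0}; accept={1}.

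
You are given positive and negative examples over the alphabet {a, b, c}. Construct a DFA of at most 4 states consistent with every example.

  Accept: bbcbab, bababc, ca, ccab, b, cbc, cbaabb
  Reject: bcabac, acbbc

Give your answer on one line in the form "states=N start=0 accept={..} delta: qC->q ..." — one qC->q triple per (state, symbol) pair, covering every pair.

Grow the machine one transition at a time. Run the examples from 0; the earliest place one falls off (shortest prefix, ties alphabetical) gets sent to the lowest-numbered state that keeps every Accept/Reject pair distinguishable — a pair clashes when both reach the same state with identical unread suffix — and to a fresh state only if none does.
a: 0a undefined. 0a->0: ok.
b: 0b undefined. 0b->0: ok.
c: 0c undefined. 0c->0: no, bbcbab/bcabac meet in 0. Open state 1: 0c->1.
ca: 1a undefined. 1a->0: no, bababc/bcabac meet in 1. 1a->1: ok.
cb: 1b undefined. 1b->0: no, bababc/bcabac meet in 1. 1b->1: no, cbc/bcabac meet in 1 with "c" left. Open state 2: 1b->2.
cc: 1c undefined. 1c->0: ok.
cba: 2a undefined. 2a->0: no, bababc/bcabac meet in 1. 2a->1: no, ccab/bcabac meet in 0. 2a->2: no, cbc/bcabac meet in 2 with "c" left. Open state 3: 2a->3.
cbc: 2c undefined. 2c->0: ok.
acbb: 2b undefined. 2b->0: no, bababc/acbbc meet in 1. 2b->1: no, ccab/acbbc meet in 0. 2b->2: no, ccab/acbbc meet in 0. 2b->3: ok.
cbaa: 3a undefined. 3a->0: ok.
acbbc: 3c undefined. 3c->0: no, ccab/bcabac meet in 0. 3c->1: no, bababc/bcabac meet in 1. 3c->2: ok.
bbcbab: 3b undefined. 3b->0: ok.
All examples now run through 4 states with every (state, symbol) defined. Accept strings end in {0,1}, Reject strings end in {2}; accept={0,1}.

states=4 start=0 accept={0,1} delta: 0a->0 0b->0 0c->1 1a->1 1b->2 1c->0 2a->3 2b->3 2c->0 3a->0 3b->0 3c->2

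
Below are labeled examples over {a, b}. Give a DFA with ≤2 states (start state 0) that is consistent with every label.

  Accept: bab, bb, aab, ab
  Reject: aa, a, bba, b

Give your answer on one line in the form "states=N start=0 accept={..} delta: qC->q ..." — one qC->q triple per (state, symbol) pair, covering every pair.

states=2 start=0 accept={0} delta: 0a->1 0b->1 1a->1 1b->0

State merging on the prefix tree: take the shortest (then alphabetical) example prefix whose next move is undefined and point that move at state 0, else 1, else 2, ...; a target is out if some Accept/Reject pair would then sit in one state with the same input left (inseparable). If every existing state is out, open a new one.
a: 0a undefined. 0a->0: no, aab/b meet in 0 with "b" left. Open state 1: 0a->1.
b: 0b undefined. 0b->0: no, bb/b meet in 0. 0b->1: ok.
aa: 1a undefined. 1a->0: no, bab/a meet in 1. 1a->1: ok.
ab: 1b undefined. 1b->0: ok.
All examples now run through 2 states with every (state, symbol) defined. Accept strings end in {0}, Reject strings end in {1}; accept={0}.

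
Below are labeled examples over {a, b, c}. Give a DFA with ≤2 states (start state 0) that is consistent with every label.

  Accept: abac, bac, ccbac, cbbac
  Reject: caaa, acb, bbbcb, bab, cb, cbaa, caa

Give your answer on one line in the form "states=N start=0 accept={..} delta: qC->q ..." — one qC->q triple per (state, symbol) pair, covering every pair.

Grow the machine one transition at a time. Run the examples from 0; the earliest place one falls off (shortest prefix, ties alphabetical) gets sent to the lowest-numbered state that keeps every Accept/Reject pair distinguishable — a pair clashes when both reach the same state with identical unread suffix — and to a fresh state only if none does.
a: 0a undefined. 0a->0: ok.
b: 0b undefined. 0b->0: ok.
c: 0c undefined. 0c->0: no, abac/caaa meet in 0. Open state 1: 0c->1.
ca: 1a undefined. 1a->0: ok.
cb: 1b undefined. 1b->0: ok.
cc: 1c undefined. 1c->0: ok.
All examples now run through 2 states with every (state, symbol) defined. Accept strings end in {1}, Reject strings end in {0}; accept={1}.

states=2 start=0 accept={1} delta: 0a->0 0b->0 0c->1 1a->0 1b->0 1c->0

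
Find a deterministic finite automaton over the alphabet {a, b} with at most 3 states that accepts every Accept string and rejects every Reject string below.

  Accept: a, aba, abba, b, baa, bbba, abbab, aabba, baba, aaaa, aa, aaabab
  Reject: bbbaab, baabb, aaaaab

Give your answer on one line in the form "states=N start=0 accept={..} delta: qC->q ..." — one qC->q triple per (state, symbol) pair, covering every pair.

Grow the machine one transition at a time. Run the examples from 0; the earliest place one falls off (shortest prefix, ties alphabetical) gets sent to the lowest-numbered state that keeps every Accept/Reject pair distinguishable — a pair clashes when both reach the same state with identical unread suffix — and to a fresh state only if none does.
a: 0a undefined. 0a->0: no, b/aaaaab meet in 0 with "b" left. Open state 1: 0a->1.
b: 0b undefined. 0b->0: ok.
aa: 1a undefined. 1a->0: no, b/bbbaab meet in 0. 1a->1: ok.
ab: 1b undefined. 1b->0: no, b/bbbaab meet in 0. 1b->1: no, a/bbbaab meet in 1. Open state 2: 1b->2.
aba: 2a undefined. 2a->0: ok.
abb: 2b undefined. 2b->0: no, aba/baabb meet in 0. 2b->1: no, a/baabb meet in 1. 2b->2: ok.
All examples now run through 3 states with every (state, symbol) defined. Accept strings end in {0,1}, Reject strings end in {2}; accept={0,1}.

states=3 start=0 accept={0,1} delta: 0a->1 0b->0 1a->1 1b->2 2a->0 2b->2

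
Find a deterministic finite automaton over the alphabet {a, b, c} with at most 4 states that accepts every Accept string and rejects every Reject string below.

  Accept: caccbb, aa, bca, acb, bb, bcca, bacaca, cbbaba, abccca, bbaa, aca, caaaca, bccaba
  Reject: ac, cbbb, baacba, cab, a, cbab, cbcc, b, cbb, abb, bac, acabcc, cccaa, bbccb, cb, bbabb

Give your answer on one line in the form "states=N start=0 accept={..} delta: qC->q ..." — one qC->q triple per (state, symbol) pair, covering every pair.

states=3 start=0 accept={0} delta: 0a->1 0b->1 0c->2 1a->0 1b->0 1c->1 2a->0 2b->2 2c->0

Fold the examples into a partial DFA from state 0: repeatedly fix the first undefined (state, symbol) met by the shortest-then-alphabetical prefix, trying targets in increasing order and rejecting any under which an Accept and a Reject string meet in one state with the same remainder; add a state when all current targets are rejected. Accepting states are where Accept strings end.
a: 0a undefined. 0a->0: no, aa/a meet in 0. Open state 1: 0a->1.
b: 0b undefined. 0b->0: no, bb/b meet in 0. 0b->1: ok.
c: 0c undefined. 0c->0: no, aa/cccaa meet in 1 with "a" left. 0c->1: no, bb/cb meet in 1 with "b" left. Open state 2: 0c->2.
aa: 1a undefined. 1a->0: ok.
ab: 1b undefined. 1b->0: ok.
ac: 1c undefined. 1c->0: no, aa/ac meet in 0. 1c->1: ok.
ca: 2a undefined. 2a->0: ok.
cb: 2b undefined. 2b->0: no, aa/cbbb meet in 0. 2b->1: no, aa/cbb meet in 0. 2b->2: ok.
cc: 2c undefined. 2c->0: ok.
All examples now run through 3 states with every (state, symbol) defined. Accept strings end in {0}, Reject strings end in {1,2}; accept={0}.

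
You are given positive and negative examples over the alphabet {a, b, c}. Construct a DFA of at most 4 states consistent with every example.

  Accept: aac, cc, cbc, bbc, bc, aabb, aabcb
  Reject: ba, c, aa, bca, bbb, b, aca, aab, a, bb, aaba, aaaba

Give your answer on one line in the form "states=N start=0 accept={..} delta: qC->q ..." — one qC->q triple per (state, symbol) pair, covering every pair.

states=4 start=0 accept={0} delta: 0a->1 0b->1 0c->1 1a->2 1b->1 1c->0 2a->0 2b->3 2c->0 3a->1 3b->0 3c->3

State merging on the prefix tree: take the shortest (then alphabetical) example prefix whose next move is undefined and point that move at state 0, else 1, else 2, ...; a target is out if some Accept/Reject pair would then sit in one state with the same input left (inseparable). If every existing state is out, open a new one.
a: 0a undefined. 0a->0: no, aac/c meet in 0 with "c" left. Open state 1: 0a->1.
b: 0b undefined. 0b->0: no, bbc/c meet in 0 with "c" left. 0b->1: ok.
c: 0c undefined. 0c->0: no, cc/c meet in 0. 0c->1: ok.
aa: 1a undefined. 1a->0: no, aac/c meet in 1. 1a->1: no, aabb/bbb meet in 1 with "bb" left. Open state 2: 1a->2.
ac: 1c undefined. 1c->0: ok.
bb: 1b undefined. 1b->0: no, cc/bb meet in 0. 1b->1: ok.
aaa: 2a undefined. 2a->0: ok.
aab: 2b undefined. 2b->0: no, cc/aab meet in 0. 2b->1: no, aabb/c meet in 1. 2b->2: no, cc/aaba meet in 0. Open state 3: 2b->3.
aac: 2c undefined. 2c->0: ok.
aaba: 3a undefined. 3a->0: no, aac/aaba meet in 0. 3a->1: ok.
aabb: 3b undefined. 3b->0: ok.
aabc: 3c undefined. 3c->0: no, aabcb/c meet in 1. 3c->1: no, aabcb/c meet in 1. 3c->2: no, aabcb/aab meet in 3. 3c->3: ok.
All examples now run through 4 states with every (state, symbol) defined. Accept strings end in {0}, Reject strings end in {1,2,3}; accept={0}.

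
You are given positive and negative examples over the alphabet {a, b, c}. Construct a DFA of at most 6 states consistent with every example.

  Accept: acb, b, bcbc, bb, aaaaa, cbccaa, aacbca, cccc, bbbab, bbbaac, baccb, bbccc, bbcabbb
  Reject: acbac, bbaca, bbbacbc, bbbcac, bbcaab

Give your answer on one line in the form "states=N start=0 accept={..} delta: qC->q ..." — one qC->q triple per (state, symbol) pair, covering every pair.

Grow the machine one transition at a time. Run the examples from 0; the earliest place one falls off (shortest prefix, ties alphabetical) gets sent to the lowest-numbered state that keeps every Accept/Reject pair distinguishable — a pair clashes when both reach the same state with identical unread suffix — and to a fresh state only if none does.
a: 0a undefined. 0a->0: ok.
b: 0b undefined. 0b->0: no, bcbc/bbbacbc meet in 0 with "cbc" left. Open state 1: 0b->1.
c: 0c undefined. 0c->0: ok.
ba: 1a undefined. 1a->0: no, aaaaa/acbac meet in 0. 1a->1: ok.
bb: 1b undefined. 1b->0: no, acb/bbcaab meet in 1. 1b->1: no, bcbc/bbbacbc meet in 1 with "cbc" left. Open state 2: 1b->2.
bc: 1c undefined. 1c->0: no, bcbc/acbac meet in 0. 1c->1: no, acb/acbac meet in 1. 1c->2: no, bb/acbac meet in 2. Open state 3: 1c->3.
bba: 2a undefined. 2a->0: no, aaaaa/bbaca meet in 0. 2a->1: no, aacbca/bbaca meet in 3 with "a" left. 2a->2: ok.
bbb: 2b undefined. 2b->0: no, aaaaa/bbbcac meet in 0. 2b->1: no, bcbc/bbbacbc meet in 3 with "bc" left. 2b->2: ok.
bbc: 2c undefined. 2c->0: no, acb/bbcaab meet in 1. 2c->1: no, acb/bbaca meet in 1. 2c->2: no, bb/bbaca meet in 2. 2c->3: no, bcbc/bbbacbc meet in 3 with "bc" left. Open state 4: 2c->4.
bcb: 3b undefined. 3b->0: ok.
bacc: 3c undefined. 3c->0: ok.
bbca: 4a undefined. 4a->0: no, acb/bbcaab meet in 1. 4a->1: no, acb/bbaca meet in 1. 4a->2: no, bb/bbaca meet in 2. 4a->3: no, bcbc/bbbcac meet in 0. 4a->4: no, bbbaac/bbaca meet in 4. Open state 5: 4a->5.
bbcc: 4c undefined. 4c->0: ok.
bbcaa: 5a undefined. 5a->0: no, acb/bbcaab meet in 1. 5a->1: no, bb/bbcaab meet in 2. 5a->2: no, bb/bbcaab meet in 2. 5a->3: no, bcbc/bbcaab meet in 0. 5a->4: ok.
bbcab: 5b undefined. 5b->0: ok.
aacbca: 3a undefined. 3a->0: ok.
bbbacb: 4b undefined. 4b->0: no, bcbc/bbbacbc meet in 0. 4b->1: no, acb/bbcaab meet in 1. 4b->2: no, bb/bbcaab meet in 2. 4b->3: no, bcbc/bbbacbc meet in 0. 4b->4: no, bcbc/bbbacbc meet in 0. 4b->5: ok.
bbbcac: 5c undefined. 5c->0: no, bcbc/bbbacbc meet in 0. 5c->1: no, acb/bbbacbc meet in 1. 5c->2: no, bb/bbbacbc meet in 2. 5c->3: ok.
All examples now run through 6 states with every (state, symbol) defined. Accept strings end in {0,1,2,4}, Reject strings end in {3,5}; accept={0,1,2,4}.

states=6 start=0 accept={0,1,2,4} delta: 0a->0 0b->1 0c->0 1a->1 1b->2 1c->3 2a->2 2b->2 2c->4 3a->0 3b->0 3c->0 4a->5 4b->5 4c->0 5a->4 5b->0 5c->3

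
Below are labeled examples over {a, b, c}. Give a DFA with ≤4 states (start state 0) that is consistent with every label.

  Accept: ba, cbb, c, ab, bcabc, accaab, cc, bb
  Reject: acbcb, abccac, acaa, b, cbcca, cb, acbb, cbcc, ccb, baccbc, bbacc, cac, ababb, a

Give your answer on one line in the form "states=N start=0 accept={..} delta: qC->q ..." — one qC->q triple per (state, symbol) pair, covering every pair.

State merging on the prefix tree: take the shortest (then alphabetical) example prefix whose next move is undefined and point that move at state 0, else 1, else 2, ...; a target is out if some Accept/Reject pair would then sit in one state with the same input left (inseparable). If every existing state is out, open a new one.
a: 0a undefined. 0a->0: no, cbb/acbb meet in 0 with "cbb" left. Open state 1: 0a->1.
b: 0b undefined. 0b->0: no, ba/a meet in 1. 0b->1: ok.
c: 0c undefined. 0c->0: ok.
ab: 1b undefined. 1b->0: ok.
ac: 1c undefined. 1c->0: no, ba/acaa meet in 1 with "a" left. 1c->1: no, ba/cbcca meet in 1 with "a" left. Open state 2: 1c->2.
ba: 1a undefined. 1a->0: ok.
aca: 2a undefined. 2a->0: no, bcabc/abccac meet in 2. 2a->1: no, ba/acaa meet in 0. 2a->2: ok.
acb: 2b undefined. 2b->0: ok.
acc: 2c undefined. 2c->0: no, ba/cbcc meet in 0. 2c->1: no, ba/cbcca meet in 0. 2c->2: ok.
All examples now run through 3 states with every (state, symbol) defined. Accept strings end in {0}, Reject strings end in {1,2}; accept={0}.

states=3 start=0 accept={0} delta: 0a->1 0b->1 0c->0 1a->0 1b->0 1c->2 2a->2 2b->0 2c->2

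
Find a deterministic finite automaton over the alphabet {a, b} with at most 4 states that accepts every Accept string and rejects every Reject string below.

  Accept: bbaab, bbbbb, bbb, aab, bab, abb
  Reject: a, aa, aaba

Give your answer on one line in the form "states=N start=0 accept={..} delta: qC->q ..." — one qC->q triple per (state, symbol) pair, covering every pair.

State merging on the prefix tree: take the shortest (then alphabetical) example prefix whose next move is undefined and point that move at state 0, else 1, else 2, ...; a target is out if some Accept/Reject pair would then sit in one state with the same input left (inseparable). If every existing state is out, open a new one.
a: 0a undefined. 0a->0: ok.
b: 0b undefined. 0b->0: no, bbaab/a meet in 0. Open state 1: 0b->1.
ba: 1a undefined. 1a->0: ok.
bb: 1b undefined. 1b->0: no, abb/a meet in 0. 1b->1: ok.
All examples now run through 2 states with every (state, symbol) defined. Accept strings end in {1}, Reject strings end in {0}; accept={1}.

states=2 start=0 accept={1} delta: 0a->0 0b->1 1a->0 1b->1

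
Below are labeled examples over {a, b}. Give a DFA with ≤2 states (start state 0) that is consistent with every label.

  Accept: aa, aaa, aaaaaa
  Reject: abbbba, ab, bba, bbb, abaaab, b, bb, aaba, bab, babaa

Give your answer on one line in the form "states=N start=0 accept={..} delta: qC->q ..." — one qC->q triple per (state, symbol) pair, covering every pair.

Fold the examples into a partial DFA from state 0: repeatedly fix the first undefined (state, symbol) met by the shortest-then-alphabetical prefix, trying targets in increasing order and rejecting any under which an Accept and a Reject string meet in one state with the same remainder; add a state when all current targets are rejected. Accepting states are where Accept strings end.
a: 0a undefined. 0a->0: ok.
b: 0b undefined. 0b->0: no, aa/abbbba meet in 0. Open state 1: 0b->1.
ba: 1a undefined. 1a->0: no, aa/aaba meet in 0. 1a->1: ok.
bb: 1b undefined. 1b->0: no, aa/abbbba meet in 0. 1b->1: ok.
All examples now run through 2 states with every (state, symbol) defined. Accept strings end in {0}, Reject strings end in {1}; accept={0}.

states=2 start=0 accept={0} delta: 0a->0 0b->1 1a->1 1b->1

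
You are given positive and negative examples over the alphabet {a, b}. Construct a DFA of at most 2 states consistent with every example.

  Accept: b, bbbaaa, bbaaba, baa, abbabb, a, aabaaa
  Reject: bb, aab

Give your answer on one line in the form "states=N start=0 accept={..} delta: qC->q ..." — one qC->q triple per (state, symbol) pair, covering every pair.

Grow the machine one transition at a time. Run the examples from 0; the earliest place one falls off (shortest prefix, ties alphabetical) gets sent to the lowest-numbered state that keeps every Accept/Reject pair distinguishable — a pair clashes when both reach the same state with identical unread suffix — and to a fresh state only if none does.
a: 0a undefined. 0a->0: no, b/aab meet in 0 with "b" left. Open state 1: 0a->1.
b: 0b undefined. 0b->0: no, b/bb meet in 0. 0b->1: ok.
aa: 1a undefined. 1a->0: no, b/aab meet in 1. 1a->1: ok.
ab: 1b undefined. 1b->0: ok.
All examples now run through 2 states with every (state, symbol) defined. Accept strings end in {1}, Reject strings end in {0}; accept={1}.

states=2 start=0 accept={1} delta: 0a->1 0b->1 1a->1 1b->0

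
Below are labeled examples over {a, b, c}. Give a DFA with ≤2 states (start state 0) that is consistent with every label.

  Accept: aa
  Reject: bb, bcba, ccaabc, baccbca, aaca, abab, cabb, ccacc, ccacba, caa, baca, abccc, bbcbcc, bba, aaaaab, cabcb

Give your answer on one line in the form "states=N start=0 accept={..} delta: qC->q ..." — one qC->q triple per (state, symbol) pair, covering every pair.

Fold the examples into a partial DFA from state 0: repeatedly fix the first undefined (state, symbol) met by the shortest-then-alphabetical prefix, trying targets in increasing order and rejecting any under which an Accept and a Reject string meet in one state with the same remainder; add a state when all current targets are rejected. Accepting states are where Accept strings end.
a: 0a undefined. 0a->0: ok.
b: 0b undefined. 0b->0: no, aa/bb meet in 0. Open state 1: 0b->1.
c: 0c undefined. 0c->0: no, aa/aaca meet in 0. 0c->1: ok.
ba: 1a undefined. 1a->0: no, aa/aaca meet in 0. 1a->1: ok.
bb: 1b undefined. 1b->0: no, aa/bb meet in 0. 1b->1: ok.
bc: 1c undefined. 1c->0: no, aa/ccaabc meet in 0. 1c->1: ok.
All examples now run through 2 states with every (state, symbol) defined. Accept strings end in {0}, Reject strings end in {1}; accept={0}.

states=2 start=0 accept={0} delta: 0a->0 0b->1 0c->1 1a->1 1b->1 1c->1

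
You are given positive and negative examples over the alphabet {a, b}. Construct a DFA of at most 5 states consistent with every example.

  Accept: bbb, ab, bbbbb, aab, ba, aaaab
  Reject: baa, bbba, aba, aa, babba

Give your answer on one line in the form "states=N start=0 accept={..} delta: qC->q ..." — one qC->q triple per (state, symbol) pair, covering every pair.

Grow the machine one transition at a time. Run the examples from 0; the earliest place one falls off (shortest prefix, ties alphabetical) gets sent to the lowest-numbered state that keeps every Accept/Reject pair distinguishable — a pair clashes when both reach the same state with identical unread suffix — and to a fresh state only if none does.
a: 0a undefined. 0a->0: no, ba/aba meet in 0 with "ba" left. Open state 1: 0a->1.
b: 0b undefined. 0b->0: no, ba/bbba meet in 1. 0b->1: no, ba/aa meet in 1 with "a" left. Open state 2: 0b->2.
aa: 1a undefined. 1a->0: ok.
ab: 1b undefined. 1b->0: no, ab/aa meet in 0. 1b->1: ok.
ba: 2a undefined. 2a->0: no, ab/baa meet in 1. 2a->1: ok.
bb: 2b undefined. 2b->0: no, ab/bbba meet in 1. 2b->1: ok.
All examples now run through 3 states with every (state, symbol) defined. Accept strings end in {1,2}, Reject strings end in {0}; accept={1,2}.

states=3 start=0 accept={1,2} delta: 0a->1 0b->2 1a->0 1b->1 2a->1 2b->1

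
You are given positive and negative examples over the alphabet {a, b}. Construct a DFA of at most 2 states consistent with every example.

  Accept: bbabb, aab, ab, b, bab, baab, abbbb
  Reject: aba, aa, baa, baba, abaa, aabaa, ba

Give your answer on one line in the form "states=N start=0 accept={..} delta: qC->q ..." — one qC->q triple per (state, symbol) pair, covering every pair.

states=2 start=0 accept={1} delta: 0a->0 0b->1 1a->0 1b->1

State merging on the prefix tree: take the shortest (then alphabetical) example prefix whose next move is undefined and point that move at state 0, else 1, else 2, ...; a target is out if some Accept/Reject pair would then sit in one state with the same input left (inseparable). If every existing state is out, open a new one.
a: 0a undefined. 0a->0: ok.
b: 0b undefined. 0b->0: no, bbabb/aba meet in 0. Open state 1: 0b->1.
ba: 1a undefined. 1a->0: ok.
bb: 1b undefined. 1b->0: no, bbabb/aba meet in 0. 1b->1: ok.
All examples now run through 2 states with every (state, symbol) defined. Accept strings end in {1}, Reject strings end in {0}; accept={1}.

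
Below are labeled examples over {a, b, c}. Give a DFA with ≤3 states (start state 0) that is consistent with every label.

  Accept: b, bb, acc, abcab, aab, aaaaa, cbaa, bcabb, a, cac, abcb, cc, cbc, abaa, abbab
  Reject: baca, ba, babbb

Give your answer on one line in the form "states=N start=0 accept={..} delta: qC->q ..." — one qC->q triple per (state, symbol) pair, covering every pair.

Fold the examples into a partial DFA from state 0: repeatedly fix the first undefined (state, symbol) met by the shortest-then-alphabetical prefix, trying targets in increasing order and rejecting any under which an Accept and a Reject string meet in one state with the same remainder; add a state when all current targets are rejected. Accepting states are where Accept strings end.
a: 0a undefined. 0a->0: ok.
b: 0b undefined. 0b->0: no, b/ba meet in 0. Open state 1: 0b->1.
c: 0c undefined. 0c->0: ok.
ba: 1a undefined. 1a->0: no, acc/baca meet in 0. 1a->1: no, b/ba meet in 1. Open state 2: 1a->2.
bb: 1b undefined. 1b->0: ok.
bc: 1c undefined. 1c->0: ok.
bab: 2b undefined. 2b->0: no, bb/babbb meet in 0. 2b->1: no, b/babbb meet in 1. 2b->2: ok.
bac: 2c undefined. 2c->0: no, bb/baca meet in 0. 2c->1: ok.
abaa: 2a undefined. 2a->0: ok.
All examples now run through 3 states with every (state, symbol) defined. Accept strings end in {0,1}, Reject strings end in {2}; accept={0,1}.

states=3 start=0 accept={0,1} delta: 0a->0 0b->1 0c->0 1a->2 1b->0 1c->0 2a->0 2b->2 2c->1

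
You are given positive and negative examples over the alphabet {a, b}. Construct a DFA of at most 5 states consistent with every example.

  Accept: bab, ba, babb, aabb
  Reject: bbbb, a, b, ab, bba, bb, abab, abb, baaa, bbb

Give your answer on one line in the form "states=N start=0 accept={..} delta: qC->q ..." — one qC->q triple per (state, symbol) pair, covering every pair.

states=3 start=0 accept={2} delta: 0a->1 0b->1 1a->2 1b->0 2a->0 2b->2

Grow the machine one transition at a time. Run the examples from 0; the earliest place one falls off (shortest prefix, ties alphabetical) gets sent to the lowest-numbered state that keeps every Accept/Reject pair distinguishable — a pair clashes when both reach the same state with identical unread suffix — and to a fresh state only if none does.
a: 0a undefined. 0a->0: no, bab/abab meet in 0 with "bab" left. Open state 1: 0a->1.
b: 0b undefined. 0b->0: no, bab/ab meet in 1 with "b" left. 0b->1: ok.
aa: 1a undefined. 1a->0: no, bab/a meet in 1. 1a->1: no, bab/ab meet in 1 with "b" left. Open state 2: 1a->2.
ab: 1b undefined. 1b->0: ok.
aab: 2b undefined. 2b->0: no, bab/bbbb meet in 0. 2b->1: no, bab/a meet in 1. 2b->2: ok.
baa: 2a undefined. 2a->0: ok.
All examples now run through 3 states with every (state, symbol) defined. Accept strings end in {2}, Reject strings end in {0,1}; accept={2}.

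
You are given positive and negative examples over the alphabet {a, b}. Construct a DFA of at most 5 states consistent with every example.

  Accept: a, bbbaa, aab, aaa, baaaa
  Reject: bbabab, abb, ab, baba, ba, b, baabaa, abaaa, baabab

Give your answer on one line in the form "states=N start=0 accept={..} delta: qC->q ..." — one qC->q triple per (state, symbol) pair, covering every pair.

states=5 start=0 accept={1,4} delta: 0a->1 0b->2 1a->3 1b->2 2a->3 2b->2 3a->4 3b->4 4a->0 4b->0

State merging on the prefix tree: take the shortest (then alphabetical) example prefix whose next move is undefined and point that move at state 0, else 1, else 2, ...; a target is out if some Accept/Reject pair would then sit in one state with the same input left (inseparable). If every existing state is out, open a new one.
a: 0a undefined. 0a->0: no, aab/ab meet in 0 with "b" left. Open state 1: 0a->1.
b: 0b undefined. 0b->0: no, a/ba meet in 1. 0b->1: no, a/b meet in 1. Open state 2: 0b->2.
aa: 1a undefined. 1a->0: no, aab/b meet in 2. 1a->1: no, aab/ab meet in 1 with "b" left. 1a->2: no, aaa/ba meet in 2 with "a" left. Open state 3: 1a->3.
ab: 1b undefined. 1b->0: no, aaa/abaaa meet in 3 with "a" left. 1b->1: no, a/abb meet in 1. 1b->2: ok.
ba: 2a undefined. 2a->0: no, a/baabaa meet in 1. 2a->1: no, a/baba meet in 1. 2a->2: no, baaaa/ab meet in 2. 2a->3: ok.
bb: 2b undefined. 2b->0: no, aab/bbabab meet in 3 with "b" left. 2b->1: no, a/abb meet in 1. 2b->2: ok.
aaa: 3a undefined. 3a->0: no, a/abaaa meet in 1. 3a->1: no, a/baabaa meet in 1. 3a->2: no, bbbaa/abb meet in 2. 3a->3: no, bbbaa/ba meet in 3. Open state 4: 3a->4.
aab: 3b undefined. 3b->0: no, a/baba meet in 1. 3b->1: no, a/bbabab meet in 1. 3b->2: no, aab/bbabab meet in 2. 3b->3: no, bbbaa/baba meet in 4. 3b->4: ok.
baaa: 4a undefined. 4a->0: ok.
baab: 4b undefined. 4b->0: ok.
All examples now run through 5 states with every (state, symbol) defined. Accept strings end in {1,4}, Reject strings end in {0,2,3}; accept={1,4}.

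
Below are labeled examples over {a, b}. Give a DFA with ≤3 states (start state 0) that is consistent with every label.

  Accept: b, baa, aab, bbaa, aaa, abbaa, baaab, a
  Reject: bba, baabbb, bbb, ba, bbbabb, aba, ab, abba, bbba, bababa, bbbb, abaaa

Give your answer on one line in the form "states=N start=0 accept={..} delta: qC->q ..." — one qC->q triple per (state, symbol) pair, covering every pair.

states=3 start=0 accept={1} delta: 0a->1 0b->1 1a->0 1b->2 2a->0 2b->2

Grow the machine one transition at a time. Run the examples from 0; the earliest place one falls off (shortest prefix, ties alphabetical) gets sent to the lowest-numbered state that keeps every Accept/Reject pair distinguishable — a pair clashes when both reach the same state with identical unread suffix — and to a fresh state only if none does.
a: 0a undefined. 0a->0: no, b/ab meet in 0 with "b" left. Open state 1: 0a->1.
b: 0b undefined. 0b->0: no, b/bbb meet in 0. 0b->1: ok.
aa: 1a undefined. 1a->0: ok.
ab: 1b undefined. 1b->0: no, b/bba meet in 1. 1b->1: no, b/baabbb meet in 1. Open state 2: 1b->2.
aba: 2a undefined. 2a->0: ok.
abb: 2b undefined. 2b->0: no, b/baabbb meet in 1. 2b->1: no, b/bbb meet in 1. 2b->2: ok.
All examples now run through 3 states with every (state, symbol) defined. Accept strings end in {1}, Reject strings end in {0,2}; accept={1}.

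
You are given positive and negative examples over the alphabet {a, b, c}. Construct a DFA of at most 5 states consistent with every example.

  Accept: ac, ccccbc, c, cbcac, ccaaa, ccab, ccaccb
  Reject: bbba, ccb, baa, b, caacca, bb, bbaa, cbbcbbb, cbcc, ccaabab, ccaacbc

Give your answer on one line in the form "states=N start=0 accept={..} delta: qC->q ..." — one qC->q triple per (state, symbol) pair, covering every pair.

Fold the examples into a partial DFA from state 0: repeatedly fix the first undefined (state, symbol) met by the shortest-then-alphabetical prefix, trying targets in increasing order and rejecting any under which an Accept and a Reject string meet in one state with the same remainder; add a state when all current targets are rejected. Accepting states are where Accept strings end.
a: 0a undefined. 0a->0: ok.
b: 0b undefined. 0b->0: ok.
c: 0c undefined. 0c->0: no, ac/bbba meet in 0. Open state 1: 0c->1.
ca: 1a undefined. 1a->0: ok.
cb: 1b undefined. 1b->0: ok.
cc: 1c undefined. 1c->0: no, ac/ccaacbc meet in 1. 1c->1: no, ac/cbcc meet in 1. Open state 2: 1c->2.
cca: 2a undefined. 2a->0: no, ac/ccaacbc meet in 1. 2a->1: no, ac/caacca meet in 1. 2a->2: no, ccaaa/caacca meet in 2. Open state 3: 2a->3.
ccb: 2b undefined. 2b->0: ok.
ccc: 2c undefined. 2c->0: ok.
ccaa: 3a undefined. 3a->0: no, ac/ccaacbc meet in 1. 3a->1: no, ac/ccaacbc meet in 1. 3a->2: no, ac/ccaacbc meet in 1. 3a->3: no, ccaaa/caacca meet in 3. Open state 4: 3a->4.
ccab: 3b undefined. 3b->0: no, ccab/bbba meet in 0. 3b->1: ok.
ccac: 3c undefined. 3c->0: no, ccaccb/bbba meet in 0. 3c->1: no, ccaccb/bbba meet in 0. 3c->2: no, ccaccb/bbba meet in 0. 3c->3: ok.
ccaaa: 4a undefined. 4a->0: no, ccaaa/bbba meet in 0. 4a->1: ok.
ccaab: 4b undefined. 4b->0: ok.
ccaac: 4c undefined. 4c->0: no, ac/ccaacbc meet in 1. 4c->1: no, ac/ccaacbc meet in 1. 4c->2: no, ac/ccaacbc meet in 1. 4c->3: ok.
All examples now run through 5 states with every (state, symbol) defined. Accept strings end in {1}, Reject strings end in {0,2,3}; accept={1}.

states=5 start=0 accept={1} delta: 0a->0 0b->0 0c->1 1a->0 1b->0 1c->2 2a->3 2b->0 2c->0 3a->4 3b->1 3c->3 4a->1 4b->0 4c->3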